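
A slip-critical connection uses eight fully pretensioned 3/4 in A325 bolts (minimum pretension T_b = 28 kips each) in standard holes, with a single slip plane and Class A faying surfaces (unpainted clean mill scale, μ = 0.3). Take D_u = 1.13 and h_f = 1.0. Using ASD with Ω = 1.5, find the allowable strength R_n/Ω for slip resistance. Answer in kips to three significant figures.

50.6 kips

R_n = μ · D_u · h_f · T_b · n_s · n_b = 0.3 × 1.13 × 1.0 × 28 × 1 × 8 = 75.94 kips.
Allowable strength R_n/Ω = 75.94 / 1.5 = 50.6 kips.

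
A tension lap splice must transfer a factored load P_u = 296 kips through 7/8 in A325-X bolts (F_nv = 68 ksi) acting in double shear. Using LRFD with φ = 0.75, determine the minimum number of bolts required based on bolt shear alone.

A_b = π·0.875²/4 = 0.6013 in².
Per-bolt design strength φR_n = 0.75 × 68 × 0.6013 × 2 = 61.33 kips.
n ≥ 296 / 61.33 = 4.826 → use 5 bolts.

5 bolts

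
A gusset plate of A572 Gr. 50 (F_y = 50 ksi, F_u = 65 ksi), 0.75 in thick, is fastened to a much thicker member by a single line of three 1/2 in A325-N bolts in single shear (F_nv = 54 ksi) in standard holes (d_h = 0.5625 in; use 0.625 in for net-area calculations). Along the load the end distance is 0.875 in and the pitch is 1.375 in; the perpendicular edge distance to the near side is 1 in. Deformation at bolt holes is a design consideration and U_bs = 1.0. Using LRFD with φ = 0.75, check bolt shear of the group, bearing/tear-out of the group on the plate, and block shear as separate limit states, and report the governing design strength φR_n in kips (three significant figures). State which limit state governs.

Bolt shear: A_b = π·0.5²/4 = 0.1963 in²; R_n = 54 × 0.1963 × 3 × 1 = 31.81 kips → 0.75 × 31.81 = 23.9 kips.
Bearing: edge l_c = 0.5938, r_n = 34.73 kips; interior l_c = 0.8125, r_n = 47.53 kips; R_n = 34.73 + 2·47.53 = 129.8 kips → 97.3 kips.
Block shear: A_gv = 2.719, A_nv = 1.547, A_nt = 0.5156 in²; R_n = min(0.6F_uA_nv, 0.6F_yA_gv) + U_bs·F_u·A_nt = 93.84 kips → 70.4 kips.
Bolt shear governs: 23.9 kips.

23.9 kips (bolt shear governs)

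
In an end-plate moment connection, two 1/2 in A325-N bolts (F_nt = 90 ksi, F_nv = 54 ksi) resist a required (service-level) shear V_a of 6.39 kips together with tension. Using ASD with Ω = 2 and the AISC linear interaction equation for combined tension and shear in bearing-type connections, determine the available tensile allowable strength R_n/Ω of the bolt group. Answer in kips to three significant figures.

A_b = π·0.5²/4 = 0.1963 in²; f_rv = 6.39 / (2 × 0.1963) = 16.27 ksi.
F'_nt = 1.3 F_nt − (Ω F_nt / F_nv) f_rv = 1.3·90 − (2·90/54)·16.27 = 62.76 ksi, capped at F_nt → F'_nt = 62.76 ksi.
R_n = F'_nt · A_b · n = 62.76 × 0.1963 × 2 = 24.65 kips.
Allowable strength R_n/Ω = 24.65 / 2 = 12.3 kips.

12.3 kips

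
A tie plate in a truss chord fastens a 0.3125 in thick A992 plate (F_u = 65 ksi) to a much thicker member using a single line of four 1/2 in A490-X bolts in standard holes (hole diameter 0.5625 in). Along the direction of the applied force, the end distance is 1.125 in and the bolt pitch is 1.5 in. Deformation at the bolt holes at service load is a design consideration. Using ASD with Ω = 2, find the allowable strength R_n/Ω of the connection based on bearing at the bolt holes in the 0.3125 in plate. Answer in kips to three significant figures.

Per bolt r_n = 1.2 l_c t F_u ≤ 2.4 d t F_u; upper limit = 2.4 × 0.5 × 0.3125 × 65 = 24.38 kips.
Edge bolt: l_c = 1.125 − 0.5625/2 = 0.8438 in → 1.2 × 0.8438 × 0.3125 × 65 = 20.57 → r_n = 20.57 kips.
Interior bolts: l_c = 1.5 − 0.5625 = 0.9375 in → 1.2 × 0.9375 × 0.3125 × 65 = 22.85 → r_n = 22.85 kips.
R_n = 1 × 20.57 + 3 × 22.85 = 89.12 kips.
Allowable strength R_n/Ω = 89.12 / 2 = 44.6 kips.

44.6 kips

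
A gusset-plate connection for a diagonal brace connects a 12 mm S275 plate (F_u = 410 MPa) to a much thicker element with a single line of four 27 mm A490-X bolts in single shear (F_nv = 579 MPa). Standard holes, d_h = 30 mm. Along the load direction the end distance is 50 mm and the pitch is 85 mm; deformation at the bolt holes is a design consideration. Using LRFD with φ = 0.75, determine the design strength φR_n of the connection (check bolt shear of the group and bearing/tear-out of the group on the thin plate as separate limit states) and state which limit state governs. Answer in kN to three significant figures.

Bolt shear: A_b = π·27²/4 = 572.6 mm²; R_n = 579 × 572.6 × 4 × 1 / 1000 = 1326 kN → 0.75 × 1326 = 995 kN.
Bearing (1.2 l_c t F_u ≤ 2.4 d t F_u): upper limit = 2.4·27·12·410 / 1000 = 318.8 kN.
  Edge l_c = 50 − 30/2 = 35 → r_n = 206.6 kN; interior l_c = 85 − 30 = 55 → r_n = 318.8 kN.
  R_n,bearing = 1·206.6 + 3·318.8 = 1163 kN → 0.75 × 1163 = 872 kN.
Bearing governs: 872 kN.

872 kN (bearing governs)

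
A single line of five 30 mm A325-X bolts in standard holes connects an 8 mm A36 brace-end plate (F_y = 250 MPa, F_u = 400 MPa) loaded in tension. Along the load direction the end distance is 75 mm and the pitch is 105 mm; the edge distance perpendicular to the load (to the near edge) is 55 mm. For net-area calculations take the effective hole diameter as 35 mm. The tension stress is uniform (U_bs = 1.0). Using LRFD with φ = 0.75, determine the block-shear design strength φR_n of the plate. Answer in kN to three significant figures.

Shear plane L_v = 75 + 4·105 = 495 mm; A_gv = 495 × 8 = 3960 mm².
A_nv = (495 − 4.5·35) × 8 = 2700 mm².
A_nt = (55 − 0.5·35) × 8 = 300 mm².
0.6 F_u A_nv = 648 kN; 0.6 F_y A_gv = 594 kN → shear yielding governs the shear term.
R_n = 594 + 1.0 × 400 × 300 / 1000 = 714 kN.
Design strength φR_n = 0.75 × 714 = 536 kN.

536 kN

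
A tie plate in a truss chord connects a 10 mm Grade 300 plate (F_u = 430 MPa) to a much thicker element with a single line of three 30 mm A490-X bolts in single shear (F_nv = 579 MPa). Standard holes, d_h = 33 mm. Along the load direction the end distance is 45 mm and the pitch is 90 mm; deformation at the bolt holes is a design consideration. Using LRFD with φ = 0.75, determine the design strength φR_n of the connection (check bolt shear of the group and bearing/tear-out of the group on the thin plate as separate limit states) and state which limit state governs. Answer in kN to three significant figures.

Bolt shear: A_b = π·30²/4 = 706.9 mm²; R_n = 579 × 706.9 × 3 × 1 / 1000 = 1228 kN → 0.75 × 1228 = 921 kN.
Bearing (1.2 l_c t F_u ≤ 2.4 d t F_u): upper limit = 2.4·30·10·430 / 1000 = 309.6 kN.
  Edge l_c = 45 − 33/2 = 28.5 → r_n = 147.1 kN; interior l_c = 90 − 33 = 57 → r_n = 294.1 kN.
  R_n,bearing = 1·147.1 + 2·294.1 = 735.3 kN → 0.75 × 735.3 = 551 kN.
Bearing governs: 551 kN.

551 kN (bearing governs)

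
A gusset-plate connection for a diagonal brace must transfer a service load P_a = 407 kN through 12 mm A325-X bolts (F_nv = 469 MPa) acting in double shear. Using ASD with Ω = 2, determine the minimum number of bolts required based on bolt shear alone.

A_b = π·12²/4 = 113.1 mm².
Per-bolt allowable strength R_n/Ω = 469 × 113.1 × 2 / 1000 / 2 = 53.04 kN.
n ≥ 407 / 53.04 = 7.673 → use 8 bolts.

8 bolts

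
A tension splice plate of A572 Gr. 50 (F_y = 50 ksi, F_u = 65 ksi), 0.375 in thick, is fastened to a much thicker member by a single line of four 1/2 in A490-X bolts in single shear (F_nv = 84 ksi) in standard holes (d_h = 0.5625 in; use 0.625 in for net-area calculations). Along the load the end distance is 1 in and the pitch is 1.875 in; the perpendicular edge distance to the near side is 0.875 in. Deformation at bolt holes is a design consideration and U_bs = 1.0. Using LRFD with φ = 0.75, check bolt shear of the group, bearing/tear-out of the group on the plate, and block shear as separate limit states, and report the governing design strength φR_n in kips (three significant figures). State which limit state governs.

49.5 kips (bolt shear governs)

Bolt shear: A_b = π·0.5²/4 = 0.1963 in²; R_n = 84 × 0.1963 × 4 × 1 = 65.97 kips → 0.75 × 65.97 = 49.5 kips.
Bearing: edge l_c = 0.7188, r_n = 21.02 kips; interior l_c = 1.312, r_n = 29.25 kips; R_n = 21.02 + 3·29.25 = 108.8 kips → 81.6 kips.
Block shear: A_gv = 2.484, A_nv = 1.664, A_nt = 0.2109 in²; R_n = min(0.6F_uA_nv, 0.6F_yA_gv) + U_bs·F_u·A_nt = 78.61 kips → 59 kips.
Bolt shear governs: 49.5 kips.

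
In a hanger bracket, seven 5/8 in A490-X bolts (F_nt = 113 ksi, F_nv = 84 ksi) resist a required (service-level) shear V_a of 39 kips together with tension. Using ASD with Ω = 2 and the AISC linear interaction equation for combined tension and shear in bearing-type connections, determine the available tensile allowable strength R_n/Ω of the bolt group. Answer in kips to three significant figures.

A_b = π·0.625²/4 = 0.3068 in²; f_rv = 39 / (7 × 0.3068) = 18.16 ksi.
F'_nt = 1.3 F_nt − (Ω F_nt / F_nv) f_rv = 1.3·113 − (2·113/84)·18.16 = 98.04 ksi, capped at F_nt → F'_nt = 98.04 ksi.
R_n = F'_nt · A_b · n = 98.04 × 0.3068 × 7 = 210.5 kips.
Allowable strength R_n/Ω = 210.5 / 2 = 105 kips.

105 kips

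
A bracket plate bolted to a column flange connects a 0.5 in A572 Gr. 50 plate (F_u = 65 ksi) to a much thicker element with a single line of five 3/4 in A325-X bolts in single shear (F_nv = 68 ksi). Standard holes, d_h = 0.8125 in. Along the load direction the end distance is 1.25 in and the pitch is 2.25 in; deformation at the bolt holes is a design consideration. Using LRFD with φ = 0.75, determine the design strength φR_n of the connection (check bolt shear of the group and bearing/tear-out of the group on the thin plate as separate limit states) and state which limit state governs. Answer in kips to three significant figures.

Bolt shear: A_b = π·0.75²/4 = 0.4418 in²; R_n = 68 × 0.4418 × 5 × 1 = 150.2 kips → 0.75 × 150.2 = 113 kips.
Bearing (1.2 l_c t F_u ≤ 2.4 d t F_u): upper limit = 2.4·0.75·0.5·65 = 58.5 kips.
  Edge l_c = 1.25 − 0.8125/2 = 0.8438 → r_n = 32.91 kips; interior l_c = 2.25 − 0.8125 = 1.438 → r_n = 56.06 kips.
  R_n,bearing = 1·32.91 + 4·56.06 = 257.2 kips → 0.75 × 257.2 = 193 kips.
Bolt shear governs: 113 kips.

113 kips (bolt shear governs)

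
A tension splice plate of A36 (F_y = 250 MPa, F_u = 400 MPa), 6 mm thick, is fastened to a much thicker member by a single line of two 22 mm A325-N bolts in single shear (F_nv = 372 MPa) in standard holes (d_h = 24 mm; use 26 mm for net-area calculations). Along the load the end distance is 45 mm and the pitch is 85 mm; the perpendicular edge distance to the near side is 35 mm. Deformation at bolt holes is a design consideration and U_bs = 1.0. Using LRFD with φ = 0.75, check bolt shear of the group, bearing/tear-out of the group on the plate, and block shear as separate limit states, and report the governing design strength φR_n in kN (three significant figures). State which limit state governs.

127 kN (block shear governs)

Bolt shear: A_b = π·22²/4 = 380.1 mm²; R_n = 372 × 380.1 × 2 × 1 / 1000 = 282.8 kN → 0.75 × 282.8 = 212 kN.
Bearing: edge l_c = 33, r_n = 95.04 kN; interior l_c = 61, r_n = 126.7 kN; R_n = 95.04 + 1·126.7 = 221.8 kN → 166 kN.
Block shear: A_gv = 780, A_nv = 546, A_nt = 132 mm²; R_n = min(0.6F_uA_nv, 0.6F_yA_gv) + U_bs·F_u·A_nt = 169.8 kN → 127 kN.
Block shear governs: 127 kN.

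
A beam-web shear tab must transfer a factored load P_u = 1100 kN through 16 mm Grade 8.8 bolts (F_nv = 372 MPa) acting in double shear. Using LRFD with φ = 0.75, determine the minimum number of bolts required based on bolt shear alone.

A_b = π·16²/4 = 201.1 mm².
Per-bolt design strength φR_n = 0.75 × 372 × 201.1 × 2 / 1000 = 112.2 kN.
n ≥ 1100 / 112.2 = 9.805 → use 10 bolts.

10 bolts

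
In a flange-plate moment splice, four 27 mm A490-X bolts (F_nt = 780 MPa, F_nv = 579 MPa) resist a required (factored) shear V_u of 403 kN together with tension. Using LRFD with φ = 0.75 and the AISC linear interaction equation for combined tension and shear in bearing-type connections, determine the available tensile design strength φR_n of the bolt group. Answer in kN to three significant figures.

1200 kN

A_b = π·27²/4 = 572.6 mm²; f_rv = 403 × 1000 / (4 × 572.6) = 176 MPa.
F'_nt = 1.3 F_nt − (F_nt / φF_nv) f_rv = 1.3·780 − (780/(0.75·579))·176 = 697.9 MPa, capped at F_nt → F'_nt = 697.9 MPa.
R_n = F'_nt · A_b · n = 697.9 × 572.6 × 4 / 1000 = 1598 kN.
Design strength φR_n = 0.75 × 1598 = 1200 kN.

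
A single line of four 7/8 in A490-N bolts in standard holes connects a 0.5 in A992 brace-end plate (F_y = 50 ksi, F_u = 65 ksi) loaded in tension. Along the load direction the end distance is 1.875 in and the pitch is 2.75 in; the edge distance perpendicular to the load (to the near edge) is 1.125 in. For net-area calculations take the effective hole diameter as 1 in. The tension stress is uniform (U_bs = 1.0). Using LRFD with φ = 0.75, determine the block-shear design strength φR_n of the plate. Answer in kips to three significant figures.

Shear plane L_v = 1.875 + 3·2.75 = 10.12 in; A_gv = 10.12 × 0.5 = 5.062 in².
A_nv = (10.12 − 3.5·1) × 0.5 = 3.312 in².
A_nt = (1.125 − 0.5·1) × 0.5 = 0.3125 in².
0.6 F_u A_nv = 129.2 kips; 0.6 F_y A_gv = 151.9 kips → shear rupture governs the shear term.
R_n = 129.2 + 1.0 × 65 × 0.3125 = 149.5 kips.
Design strength φR_n = 0.75 × 149.5 = 112 kips.

112 kips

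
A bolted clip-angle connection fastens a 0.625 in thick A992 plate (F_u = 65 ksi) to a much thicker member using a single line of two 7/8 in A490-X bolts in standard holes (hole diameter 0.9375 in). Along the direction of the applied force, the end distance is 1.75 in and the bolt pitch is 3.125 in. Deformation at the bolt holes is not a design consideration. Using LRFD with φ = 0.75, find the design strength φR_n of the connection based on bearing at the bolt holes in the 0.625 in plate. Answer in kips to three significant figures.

139 kips

Per bolt r_n = 1.5 l_c t F_u ≤ 3.0 d t F_u; upper limit = 3.0 × 0.875 × 0.625 × 65 = 106.6 kips.
Edge bolt: l_c = 1.75 − 0.9375/2 = 1.281 in → 1.5 × 1.281 × 0.625 × 65 = 78.08 → r_n = 78.08 kips.
Interior bolts: l_c = 3.125 − 0.9375 = 2.188 in → 1.5 × 2.188 × 0.625 × 65 = 133.3 → r_n = 106.6 kips.
R_n = 1 × 78.08 + 1 × 106.6 = 184.7 kips.
Design strength φR_n = 0.75 × 184.7 = 139 kips.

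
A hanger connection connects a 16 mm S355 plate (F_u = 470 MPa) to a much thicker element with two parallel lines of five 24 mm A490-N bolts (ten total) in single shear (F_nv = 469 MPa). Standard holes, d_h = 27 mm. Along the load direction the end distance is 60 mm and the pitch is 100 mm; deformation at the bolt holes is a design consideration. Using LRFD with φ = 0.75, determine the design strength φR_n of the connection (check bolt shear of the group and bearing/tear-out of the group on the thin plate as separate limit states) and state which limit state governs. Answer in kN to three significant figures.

Bolt shear: A_b = π·24²/4 = 452.4 mm²; R_n = 469 × 452.4 × 10 × 1 / 1000 = 2122 kN → 0.75 × 2122 = 1590 kN.
Bearing (1.2 l_c t F_u ≤ 2.4 d t F_u): upper limit = 2.4·24·16·470 / 1000 = 433.2 kN.
  Edge l_c = 60 − 27/2 = 46.5 → r_n = 419.6 kN; interior l_c = 100 − 27 = 73 → r_n = 433.2 kN.
  R_n,bearing = 2·419.6 + 8·433.2 = 4304 kN → 0.75 × 4304 = 3230 kN.
Bolt shear governs: 1590 kN.

1590 kN (bolt shear governs)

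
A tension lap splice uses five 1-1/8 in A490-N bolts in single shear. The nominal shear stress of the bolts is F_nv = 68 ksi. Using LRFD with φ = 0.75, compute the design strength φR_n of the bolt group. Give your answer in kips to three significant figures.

253 kips

A_b = π × 1.125² / 4 = 0.994 in².
R_n = F_nv · A_b · n · n_s = 68 × 0.994 × 5 × 1 = 338 kips.
Design strength φR_n = 0.75 × 338 = 253 kips.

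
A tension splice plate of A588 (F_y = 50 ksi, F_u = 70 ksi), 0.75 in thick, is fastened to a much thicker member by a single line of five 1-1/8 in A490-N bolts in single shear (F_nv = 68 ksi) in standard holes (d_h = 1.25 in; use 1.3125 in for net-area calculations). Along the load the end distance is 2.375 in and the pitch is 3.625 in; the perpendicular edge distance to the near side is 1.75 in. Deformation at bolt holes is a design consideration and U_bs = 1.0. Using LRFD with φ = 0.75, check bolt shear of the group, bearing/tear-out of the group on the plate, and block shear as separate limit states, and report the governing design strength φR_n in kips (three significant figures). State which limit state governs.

253 kips (bolt shear governs)

Bolt shear: A_b = π·1.125²/4 = 0.994 in²; R_n = 68 × 0.994 × 5 × 1 = 338 kips → 0.75 × 338 = 253 kips.
Bearing: edge l_c = 1.75, r_n = 110.3 kips; interior l_c = 2.375, r_n = 141.8 kips; R_n = 110.3 + 4·141.8 = 677.2 kips → 508 kips.
Block shear: A_gv = 12.66, A_nv = 8.227, A_nt = 0.8203 in²; R_n = min(0.6F_uA_nv, 0.6F_yA_gv) + U_bs·F_u·A_nt = 402.9 kips → 302 kips.
Bolt shear governs: 253 kips.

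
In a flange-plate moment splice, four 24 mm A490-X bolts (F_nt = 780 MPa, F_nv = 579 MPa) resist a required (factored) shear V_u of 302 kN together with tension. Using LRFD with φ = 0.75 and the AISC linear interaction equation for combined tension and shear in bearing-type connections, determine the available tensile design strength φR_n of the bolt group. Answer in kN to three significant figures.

969 kN

A_b = π·24²/4 = 452.4 mm²; f_rv = 302 × 1000 / (4 × 452.4) = 166.9 MPa.
F'_nt = 1.3 F_nt − (F_nt / φF_nv) f_rv = 1.3·780 − (780/(0.75·579))·166.9 = 714.2 MPa, capped at F_nt → F'_nt = 714.2 MPa.
R_n = F'_nt · A_b · n = 714.2 × 452.4 × 4 / 1000 = 1292 kN.
Design strength φR_n = 0.75 × 1292 = 969 kN.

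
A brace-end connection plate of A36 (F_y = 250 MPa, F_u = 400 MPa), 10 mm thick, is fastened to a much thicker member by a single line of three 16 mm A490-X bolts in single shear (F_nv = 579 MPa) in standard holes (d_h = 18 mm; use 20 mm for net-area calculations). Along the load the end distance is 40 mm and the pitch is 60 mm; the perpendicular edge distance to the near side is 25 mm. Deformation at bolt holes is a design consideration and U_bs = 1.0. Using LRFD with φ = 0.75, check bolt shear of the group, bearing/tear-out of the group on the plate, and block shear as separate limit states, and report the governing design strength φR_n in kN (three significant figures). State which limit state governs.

Bolt shear: A_b = π·16²/4 = 201.1 mm²; R_n = 579 × 201.1 × 3 × 1 / 1000 = 349.2 kN → 0.75 × 349.2 = 262 kN.
Bearing: edge l_c = 31, r_n = 148.8 kN; interior l_c = 42, r_n = 153.6 kN; R_n = 148.8 + 2·153.6 = 456 kN → 342 kN.
Block shear: A_gv = 1600, A_nv = 1100, A_nt = 150 mm²; R_n = min(0.6F_uA_nv, 0.6F_yA_gv) + U_bs·F_u·A_nt = 300 kN → 225 kN.
Block shear governs: 225 kN.

225 kN (block shear governs)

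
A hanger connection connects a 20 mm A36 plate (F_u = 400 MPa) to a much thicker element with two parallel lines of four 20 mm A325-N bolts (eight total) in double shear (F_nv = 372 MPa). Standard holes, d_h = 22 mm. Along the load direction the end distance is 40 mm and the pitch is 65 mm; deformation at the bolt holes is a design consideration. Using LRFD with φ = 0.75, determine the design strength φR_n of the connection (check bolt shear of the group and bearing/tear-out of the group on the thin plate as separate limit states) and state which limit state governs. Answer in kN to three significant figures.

Bolt shear: A_b = π·20²/4 = 314.2 mm²; R_n = 372 × 314.2 × 8 × 2 / 1000 = 1870 kN → 0.75 × 1870 = 1400 kN.
Bearing (1.2 l_c t F_u ≤ 2.4 d t F_u): upper limit = 2.4·20·20·400 / 1000 = 384 kN.
  Edge l_c = 40 − 22/2 = 29 → r_n = 278.4 kN; interior l_c = 65 − 22 = 43 → r_n = 384 kN.
  R_n,bearing = 2·278.4 + 6·384 = 2861 kN → 0.75 × 2861 = 2150 kN.
Bolt shear governs: 1400 kN.

1400 kN (bolt shear governs)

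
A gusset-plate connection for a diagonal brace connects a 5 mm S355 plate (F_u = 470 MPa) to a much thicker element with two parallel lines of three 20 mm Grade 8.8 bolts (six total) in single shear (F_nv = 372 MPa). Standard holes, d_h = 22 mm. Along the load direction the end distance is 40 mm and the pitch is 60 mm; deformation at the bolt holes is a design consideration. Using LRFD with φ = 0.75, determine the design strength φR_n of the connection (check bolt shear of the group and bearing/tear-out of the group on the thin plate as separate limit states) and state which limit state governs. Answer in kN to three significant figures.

Bolt shear: A_b = π·20²/4 = 314.2 mm²; R_n = 372 × 314.2 × 6 × 1 / 1000 = 701.2 kN → 0.75 × 701.2 = 526 kN.
Bearing (1.2 l_c t F_u ≤ 2.4 d t F_u): upper limit = 2.4·20·5·470 / 1000 = 112.8 kN.
  Edge l_c = 40 − 22/2 = 29 → r_n = 81.78 kN; interior l_c = 60 − 22 = 38 → r_n = 107.2 kN.
  R_n,bearing = 2·81.78 + 4·107.2 = 592.2 kN → 0.75 × 592.2 = 444 kN.
Bearing governs: 444 kN.

444 kN (bearing governs)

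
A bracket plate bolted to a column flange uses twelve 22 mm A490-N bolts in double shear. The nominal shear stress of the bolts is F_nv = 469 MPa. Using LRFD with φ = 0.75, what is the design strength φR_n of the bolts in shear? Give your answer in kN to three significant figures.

3210 kN

A_b = π × 22² / 4 = 380.1 mm².
R_n = F_nv · A_b · n · n_s = 469 × 380.1 × 12 × 2 / 1000 = 4279 kN.
Design strength φR_n = 0.75 × 4279 = 3210 kN.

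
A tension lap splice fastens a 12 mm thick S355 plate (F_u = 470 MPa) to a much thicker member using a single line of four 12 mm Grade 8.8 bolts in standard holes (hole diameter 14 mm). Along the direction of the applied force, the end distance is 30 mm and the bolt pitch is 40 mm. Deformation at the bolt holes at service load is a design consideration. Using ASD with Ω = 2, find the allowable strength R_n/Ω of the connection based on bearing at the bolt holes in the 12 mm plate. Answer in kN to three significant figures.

321 kN

Per bolt r_n = 1.2 l_c t F_u ≤ 2.4 d t F_u; upper limit = 2.4 × 12 × 12 × 470 / 1000 = 162.4 kN.
Edge bolt: l_c = 30 − 14/2 = 23 mm → 1.2 × 23 × 12 × 470 / 1000 = 155.7 → r_n = 155.7 kN.
Interior bolts: l_c = 40 − 14 = 26 mm → 1.2 × 26 × 12 × 470 / 1000 = 176 → r_n = 162.4 kN.
R_n = 1 × 155.7 + 3 × 162.4 = 643 kN.
Allowable strength R_n/Ω = 643 / 2 = 321 kN.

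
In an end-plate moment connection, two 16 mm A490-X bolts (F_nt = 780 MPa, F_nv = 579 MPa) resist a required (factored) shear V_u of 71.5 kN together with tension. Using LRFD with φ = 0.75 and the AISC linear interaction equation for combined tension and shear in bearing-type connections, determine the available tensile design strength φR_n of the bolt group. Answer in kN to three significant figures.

A_b = π·16²/4 = 201.1 mm²; f_rv = 71.5 × 1000 / (2 × 201.1) = 177.8 MPa.
F'_nt = 1.3 F_nt − (F_nt / φF_nv) f_rv = 1.3·780 − (780/(0.75·579))·177.8 = 694.6 MPa, capped at F_nt → F'_nt = 694.6 MPa.
R_n = F'_nt · A_b · n = 694.6 × 201.1 × 2 / 1000 = 279.3 kN.
Design strength φR_n = 0.75 × 279.3 = 209 kN.

209 kN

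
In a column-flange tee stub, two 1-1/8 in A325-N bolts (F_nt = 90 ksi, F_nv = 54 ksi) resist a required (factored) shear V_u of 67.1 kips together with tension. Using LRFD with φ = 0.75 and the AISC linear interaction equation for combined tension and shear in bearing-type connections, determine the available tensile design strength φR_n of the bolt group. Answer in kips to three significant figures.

A_b = π·1.125²/4 = 0.994 in²; f_rv = 67.1 / (2 × 0.994) = 33.75 ksi.
F'_nt = 1.3 F_nt − (F_nt / φF_nv) f_rv = 1.3·90 − (90/(0.75·54))·33.75 = 42 ksi, capped at F_nt → F'_nt = 42 ksi.
R_n = F'_nt · A_b · n = 42 × 0.994 × 2 = 83.49 kips.
Design strength φR_n = 0.75 × 83.49 = 62.6 kips.

62.6 kips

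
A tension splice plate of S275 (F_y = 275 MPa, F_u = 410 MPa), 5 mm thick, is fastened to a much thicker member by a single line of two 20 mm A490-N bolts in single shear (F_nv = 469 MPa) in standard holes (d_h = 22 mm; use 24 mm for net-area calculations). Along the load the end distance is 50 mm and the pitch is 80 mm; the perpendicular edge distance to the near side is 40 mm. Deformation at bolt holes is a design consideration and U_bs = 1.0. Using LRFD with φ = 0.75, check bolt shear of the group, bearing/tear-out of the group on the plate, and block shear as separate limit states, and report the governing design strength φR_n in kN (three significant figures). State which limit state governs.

Bolt shear: A_b = π·20²/4 = 314.2 mm²; R_n = 469 × 314.2 × 2 × 1 / 1000 = 294.7 kN → 0.75 × 294.7 = 221 kN.
Bearing: edge l_c = 39, r_n = 95.94 kN; interior l_c = 58, r_n = 98.4 kN; R_n = 95.94 + 1·98.4 = 194.3 kN → 146 kN.
Block shear: A_gv = 650, A_nv = 470, A_nt = 140 mm²; R_n = min(0.6F_uA_nv, 0.6F_yA_gv) + U_bs·F_u·A_nt = 164.7 kN → 123 kN.
Block shear governs: 123 kN.

123 kN (block shear governs)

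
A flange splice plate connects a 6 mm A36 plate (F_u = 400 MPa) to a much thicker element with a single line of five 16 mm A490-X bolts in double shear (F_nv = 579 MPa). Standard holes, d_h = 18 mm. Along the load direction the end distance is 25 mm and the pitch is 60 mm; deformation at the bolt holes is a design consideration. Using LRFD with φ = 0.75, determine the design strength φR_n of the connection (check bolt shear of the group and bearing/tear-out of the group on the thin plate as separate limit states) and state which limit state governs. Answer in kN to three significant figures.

311 kN (bearing governs)

Bolt shear: A_b = π·16²/4 = 201.1 mm²; R_n = 579 × 201.1 × 5 × 2 / 1000 = 1164 kN → 0.75 × 1164 = 873 kN.
Bearing (1.2 l_c t F_u ≤ 2.4 d t F_u): upper limit = 2.4·16·6·400 / 1000 = 92.16 kN.
  Edge l_c = 25 − 18/2 = 16 → r_n = 46.08 kN; interior l_c = 60 − 18 = 42 → r_n = 92.16 kN.
  R_n,bearing = 1·46.08 + 4·92.16 = 414.7 kN → 0.75 × 414.7 = 311 kN.
Bearing governs: 311 kN.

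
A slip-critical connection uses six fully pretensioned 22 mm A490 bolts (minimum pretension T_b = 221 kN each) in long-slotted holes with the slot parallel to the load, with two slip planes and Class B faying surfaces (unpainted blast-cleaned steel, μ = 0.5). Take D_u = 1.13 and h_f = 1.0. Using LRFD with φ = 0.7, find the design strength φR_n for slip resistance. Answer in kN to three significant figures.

R_n = μ · D_u · h_f · T_b · n_s · n_b = 0.5 × 1.13 × 1.0 × 221 × 2 × 6 = 1498 kN.
Design strength φR_n = 0.7 × 1498 = 1050 kN.

1050 kN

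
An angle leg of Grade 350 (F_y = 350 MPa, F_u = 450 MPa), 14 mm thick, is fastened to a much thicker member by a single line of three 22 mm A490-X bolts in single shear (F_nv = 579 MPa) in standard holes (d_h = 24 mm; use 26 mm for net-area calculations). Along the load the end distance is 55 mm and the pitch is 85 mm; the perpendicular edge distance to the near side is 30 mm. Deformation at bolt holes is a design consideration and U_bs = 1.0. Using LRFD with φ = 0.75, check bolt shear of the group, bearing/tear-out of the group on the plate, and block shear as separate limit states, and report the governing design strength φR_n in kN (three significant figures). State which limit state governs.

495 kN (bolt shear governs)

Bolt shear: A_b = π·22²/4 = 380.1 mm²; R_n = 579 × 380.1 × 3 × 1 / 1000 = 660.3 kN → 0.75 × 660.3 = 495 kN.
Bearing: edge l_c = 43, r_n = 325.1 kN; interior l_c = 61, r_n = 332.6 kN; R_n = 325.1 + 2·332.6 = 990.4 kN → 743 kN.
Block shear: A_gv = 3150, A_nv = 2240, A_nt = 238 mm²; R_n = min(0.6F_uA_nv, 0.6F_yA_gv) + U_bs·F_u·A_nt = 711.9 kN → 534 kN.
Bolt shear governs: 495 kN.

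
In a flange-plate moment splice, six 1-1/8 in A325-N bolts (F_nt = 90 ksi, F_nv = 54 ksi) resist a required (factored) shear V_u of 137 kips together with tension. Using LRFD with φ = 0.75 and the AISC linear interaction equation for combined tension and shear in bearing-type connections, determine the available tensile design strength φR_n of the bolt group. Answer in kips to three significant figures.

A_b = π·1.125²/4 = 0.994 in²; f_rv = 137 / (6 × 0.994) = 22.97 ksi.
F'_nt = 1.3 F_nt − (F_nt / φF_nv) f_rv = 1.3·90 − (90/(0.75·54))·22.97 = 65.95 ksi, capped at F_nt → F'_nt = 65.95 ksi.
R_n = F'_nt · A_b · n = 65.95 × 0.994 × 6 = 393.4 kips.
Design strength φR_n = 0.75 × 393.4 = 295 kips.

295 kips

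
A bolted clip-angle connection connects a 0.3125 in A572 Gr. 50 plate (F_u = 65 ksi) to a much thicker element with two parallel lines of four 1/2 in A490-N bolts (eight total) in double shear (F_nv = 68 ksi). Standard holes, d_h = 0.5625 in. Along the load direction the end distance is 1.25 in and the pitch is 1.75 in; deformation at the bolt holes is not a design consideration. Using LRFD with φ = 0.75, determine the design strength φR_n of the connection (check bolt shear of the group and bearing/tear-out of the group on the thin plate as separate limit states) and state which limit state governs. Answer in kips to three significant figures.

160 kips (bolt shear governs)

Bolt shear: A_b = π·0.5²/4 = 0.1963 in²; R_n = 68 × 0.1963 × 8 × 2 = 213.6 kips → 0.75 × 213.6 = 160 kips.
Bearing (1.5 l_c t F_u ≤ 3.0 d t F_u): upper limit = 3.0·0.5·0.3125·65 = 30.47 kips.
  Edge l_c = 1.25 − 0.5625/2 = 0.9688 → r_n = 29.52 kips; interior l_c = 1.75 − 0.5625 = 1.188 → r_n = 30.47 kips.
  R_n,bearing = 2·29.52 + 6·30.47 = 241.8 kips → 0.75 × 241.8 = 181 kips.
Bolt shear governs: 160 kips.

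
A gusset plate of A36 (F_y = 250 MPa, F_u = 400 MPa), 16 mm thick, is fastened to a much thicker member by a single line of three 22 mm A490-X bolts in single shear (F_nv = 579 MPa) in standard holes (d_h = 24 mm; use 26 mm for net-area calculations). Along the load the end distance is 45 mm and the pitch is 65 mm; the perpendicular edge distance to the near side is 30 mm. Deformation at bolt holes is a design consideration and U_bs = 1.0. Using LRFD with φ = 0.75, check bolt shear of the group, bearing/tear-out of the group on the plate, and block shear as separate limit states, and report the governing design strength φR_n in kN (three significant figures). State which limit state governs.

397 kN (block shear governs)

Bolt shear: A_b = π·22²/4 = 380.1 mm²; R_n = 579 × 380.1 × 3 × 1 / 1000 = 660.3 kN → 0.75 × 660.3 = 495 kN.
Bearing: edge l_c = 33, r_n = 253.4 kN; interior l_c = 41, r_n = 314.9 kN; R_n = 253.4 + 2·314.9 = 883.2 kN → 662 kN.
Block shear: A_gv = 2800, A_nv = 1760, A_nt = 272 mm²; R_n = min(0.6F_uA_nv, 0.6F_yA_gv) + U_bs·F_u·A_nt = 528.8 kN → 397 kN.
Block shear governs: 397 kN.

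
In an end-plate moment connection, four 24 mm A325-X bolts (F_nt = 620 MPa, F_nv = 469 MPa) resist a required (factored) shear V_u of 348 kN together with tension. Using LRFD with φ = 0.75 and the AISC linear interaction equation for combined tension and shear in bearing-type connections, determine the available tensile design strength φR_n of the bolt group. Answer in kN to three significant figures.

A_b = π·24²/4 = 452.4 mm²; f_rv = 348 × 1000 / (4 × 452.4) = 192.3 MPa.
F'_nt = 1.3 F_nt − (F_nt / φF_nv) f_rv = 1.3·620 − (620/(0.75·469))·192.3 = 467 MPa, capped at F_nt → F'_nt = 467 MPa.
R_n = F'_nt · A_b · n = 467 × 452.4 × 4 / 1000 = 845.1 kN.
Design strength φR_n = 0.75 × 845.1 = 634 kN.

634 kN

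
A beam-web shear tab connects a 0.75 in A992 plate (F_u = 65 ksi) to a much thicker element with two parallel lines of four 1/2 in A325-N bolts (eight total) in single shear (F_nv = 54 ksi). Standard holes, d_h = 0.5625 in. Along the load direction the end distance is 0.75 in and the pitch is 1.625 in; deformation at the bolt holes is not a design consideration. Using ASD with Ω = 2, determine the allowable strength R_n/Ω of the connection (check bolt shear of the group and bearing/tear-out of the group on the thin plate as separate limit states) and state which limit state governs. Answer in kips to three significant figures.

Bolt shear: A_b = π·0.5²/4 = 0.1963 in²; R_n = 54 × 0.1963 × 8 × 1 = 84.82 kips → 84.82 / 2 = 42.4 kips.
Bearing (1.5 l_c t F_u ≤ 3.0 d t F_u): upper limit = 3.0·0.5·0.75·65 = 73.12 kips.
  Edge l_c = 0.75 − 0.5625/2 = 0.4688 → r_n = 34.28 kips; interior l_c = 1.625 − 0.5625 = 1.062 → r_n = 73.12 kips.
  R_n,bearing = 2·34.28 + 6·73.12 = 507.3 kips → 507.3 / 2 = 254 kips.
Bolt shear governs: 42.4 kips.

42.4 kips (bolt shear governs)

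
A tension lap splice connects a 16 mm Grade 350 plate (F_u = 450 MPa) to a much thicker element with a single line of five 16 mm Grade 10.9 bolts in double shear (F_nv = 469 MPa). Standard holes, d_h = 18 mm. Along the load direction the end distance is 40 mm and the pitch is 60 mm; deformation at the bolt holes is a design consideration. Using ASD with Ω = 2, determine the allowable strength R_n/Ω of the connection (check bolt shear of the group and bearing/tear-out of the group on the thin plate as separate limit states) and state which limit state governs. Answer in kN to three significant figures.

Bolt shear: A_b = π·16²/4 = 201.1 mm²; R_n = 469 × 201.1 × 5 × 2 / 1000 = 943 kN → 943 / 2 = 471 kN.
Bearing (1.2 l_c t F_u ≤ 2.4 d t F_u): upper limit = 2.4·16·16·450 / 1000 = 276.5 kN.
  Edge l_c = 40 − 18/2 = 31 → r_n = 267.8 kN; interior l_c = 60 − 18 = 42 → r_n = 276.5 kN.
  R_n,bearing = 1·267.8 + 4·276.5 = 1374 kN → 1374 / 2 = 687 kN.
Bolt shear governs: 471 kN.

471 kN (bolt shear governs)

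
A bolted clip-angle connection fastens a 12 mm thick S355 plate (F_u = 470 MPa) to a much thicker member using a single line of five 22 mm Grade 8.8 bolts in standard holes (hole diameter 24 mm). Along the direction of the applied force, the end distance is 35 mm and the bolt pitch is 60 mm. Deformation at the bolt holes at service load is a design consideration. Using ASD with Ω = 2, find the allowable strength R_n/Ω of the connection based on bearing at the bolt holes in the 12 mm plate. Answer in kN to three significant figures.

565 kN

Per bolt r_n = 1.2 l_c t F_u ≤ 2.4 d t F_u; upper limit = 2.4 × 22 × 12 × 470 / 1000 = 297.8 kN.
Edge bolt: l_c = 35 − 24/2 = 23 mm → 1.2 × 23 × 12 × 470 / 1000 = 155.7 → r_n = 155.7 kN.
Interior bolts: l_c = 60 − 24 = 36 mm → 1.2 × 36 × 12 × 470 / 1000 = 243.6 → r_n = 243.6 kN.
R_n = 1 × 155.7 + 4 × 243.6 = 1130 kN.
Allowable strength R_n/Ω = 1130 / 2 = 565 kN.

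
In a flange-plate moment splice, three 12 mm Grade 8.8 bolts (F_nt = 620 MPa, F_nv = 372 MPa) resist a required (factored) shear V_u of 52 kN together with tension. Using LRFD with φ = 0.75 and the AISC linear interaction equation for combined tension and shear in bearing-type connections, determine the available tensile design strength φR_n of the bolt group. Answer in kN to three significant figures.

A_b = π·12²/4 = 113.1 mm²; f_rv = 52 × 1000 / (3 × 113.1) = 153.3 MPa.
F'_nt = 1.3 F_nt − (F_nt / φF_nv) f_rv = 1.3·620 − (620/(0.75·372))·153.3 = 465.4 MPa, capped at F_nt → F'_nt = 465.4 MPa.
R_n = F'_nt · A_b · n = 465.4 × 113.1 × 3 / 1000 = 157.9 kN.
Design strength φR_n = 0.75 × 157.9 = 118 kN.

118 kN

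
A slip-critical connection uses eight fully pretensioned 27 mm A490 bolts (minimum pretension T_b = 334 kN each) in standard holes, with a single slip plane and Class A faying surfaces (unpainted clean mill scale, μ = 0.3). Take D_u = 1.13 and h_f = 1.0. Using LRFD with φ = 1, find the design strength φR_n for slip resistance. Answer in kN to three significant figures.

R_n = μ · D_u · h_f · T_b · n_s · n_b = 0.3 × 1.13 × 1.0 × 334 × 1 × 8 = 905.8 kN.
Design strength φR_n = 1 × 905.8 = 906 kN.

906 kN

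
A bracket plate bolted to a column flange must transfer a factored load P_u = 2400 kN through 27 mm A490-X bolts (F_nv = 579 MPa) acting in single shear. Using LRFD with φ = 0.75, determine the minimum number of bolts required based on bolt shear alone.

A_b = π·27²/4 = 572.6 mm².
Per-bolt design strength φR_n = 0.75 × 579 × 572.6 × 1 / 1000 = 248.6 kN.
n ≥ 2400 / 248.6 = 9.653 → use 10 bolts.

10 bolts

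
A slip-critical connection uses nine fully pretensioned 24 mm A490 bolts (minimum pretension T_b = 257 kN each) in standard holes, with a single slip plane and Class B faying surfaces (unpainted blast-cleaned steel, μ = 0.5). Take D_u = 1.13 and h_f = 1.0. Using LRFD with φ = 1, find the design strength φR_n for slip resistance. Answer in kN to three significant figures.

R_n = μ · D_u · h_f · T_b · n_s · n_b = 0.5 × 1.13 × 1.0 × 257 × 1 × 9 = 1307 kN.
Design strength φR_n = 1 × 1307 = 1310 kN.

1310 kN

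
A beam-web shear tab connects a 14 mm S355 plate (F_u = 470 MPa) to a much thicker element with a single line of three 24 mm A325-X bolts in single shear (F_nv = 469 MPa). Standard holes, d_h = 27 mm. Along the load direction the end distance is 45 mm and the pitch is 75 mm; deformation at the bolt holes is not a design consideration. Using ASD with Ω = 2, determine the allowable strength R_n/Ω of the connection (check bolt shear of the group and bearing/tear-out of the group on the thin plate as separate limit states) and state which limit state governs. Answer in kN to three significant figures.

318 kN (bolt shear governs)

Bolt shear: A_b = π·24²/4 = 452.4 mm²; R_n = 469 × 452.4 × 3 × 1 / 1000 = 636.5 kN → 636.5 / 2 = 318 kN.
Bearing (1.5 l_c t F_u ≤ 3.0 d t F_u): upper limit = 3.0·24·14·470 / 1000 = 473.8 kN.
  Edge l_c = 45 − 27/2 = 31.5 → r_n = 310.9 kN; interior l_c = 75 − 27 = 48 → r_n = 473.8 kN.
  R_n,bearing = 1·310.9 + 2·473.8 = 1258 kN → 1258 / 2 = 629 kN.
Bolt shear governs: 318 kN.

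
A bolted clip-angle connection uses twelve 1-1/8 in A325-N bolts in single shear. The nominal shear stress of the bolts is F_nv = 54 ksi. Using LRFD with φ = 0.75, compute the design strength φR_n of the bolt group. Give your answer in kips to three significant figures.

483 kips

A_b = π × 1.125² / 4 = 0.994 in².
R_n = F_nv · A_b · n · n_s = 54 × 0.994 × 12 × 1 = 644.1 kips.
Design strength φR_n = 0.75 × 644.1 = 483 kips.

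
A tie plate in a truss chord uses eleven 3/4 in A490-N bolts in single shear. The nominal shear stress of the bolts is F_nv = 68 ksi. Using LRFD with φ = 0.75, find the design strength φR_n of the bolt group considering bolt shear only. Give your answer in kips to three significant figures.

248 kips

A_b = π × 0.75² / 4 = 0.4418 in².
R_n = F_nv · A_b · n · n_s = 68 × 0.4418 × 11 × 1 = 330.5 kips.
Design strength φR_n = 0.75 × 330.5 = 248 kips.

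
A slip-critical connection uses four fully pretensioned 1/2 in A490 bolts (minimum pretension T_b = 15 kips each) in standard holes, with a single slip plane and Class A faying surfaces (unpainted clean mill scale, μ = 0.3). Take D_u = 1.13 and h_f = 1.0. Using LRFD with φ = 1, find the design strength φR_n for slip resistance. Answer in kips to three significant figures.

R_n = μ · D_u · h_f · T_b · n_s · n_b = 0.3 × 1.13 × 1.0 × 15 × 1 × 4 = 20.34 kips.
Design strength φR_n = 1 × 20.34 = 20.3 kips.

20.3 kips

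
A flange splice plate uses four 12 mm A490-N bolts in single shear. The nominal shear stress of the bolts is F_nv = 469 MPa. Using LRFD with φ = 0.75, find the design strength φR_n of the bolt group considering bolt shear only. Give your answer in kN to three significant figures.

159 kN

A_b = π × 12² / 4 = 113.1 mm².
R_n = F_nv · A_b · n · n_s = 469 × 113.1 × 4 × 1 / 1000 = 212.2 kN.
Design strength φR_n = 0.75 × 212.2 = 159 kN.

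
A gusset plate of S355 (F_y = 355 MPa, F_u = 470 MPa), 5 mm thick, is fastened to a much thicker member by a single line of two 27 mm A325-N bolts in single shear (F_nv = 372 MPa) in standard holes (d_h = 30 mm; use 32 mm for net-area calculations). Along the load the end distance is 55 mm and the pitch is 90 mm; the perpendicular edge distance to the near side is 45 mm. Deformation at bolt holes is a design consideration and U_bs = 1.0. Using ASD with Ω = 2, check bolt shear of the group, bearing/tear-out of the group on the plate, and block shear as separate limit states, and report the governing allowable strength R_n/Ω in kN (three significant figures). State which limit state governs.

Bolt shear: A_b = π·27²/4 = 572.6 mm²; R_n = 372 × 572.6 × 2 × 1 / 1000 = 426 kN → 426 / 2 = 213 kN.
Bearing: edge l_c = 40, r_n = 112.8 kN; interior l_c = 60, r_n = 152.3 kN; R_n = 112.8 + 1·152.3 = 265.1 kN → 133 kN.
Block shear: A_gv = 725, A_nv = 485, A_nt = 145 mm²; R_n = min(0.6F_uA_nv, 0.6F_yA_gv) + U_bs·F_u·A_nt = 204.9 kN → 102 kN.
Block shear governs: 102 kN.

102 kN (block shear governs)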